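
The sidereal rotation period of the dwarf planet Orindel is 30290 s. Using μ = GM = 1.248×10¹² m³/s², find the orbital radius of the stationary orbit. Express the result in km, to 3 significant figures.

r_sync ≈ 3070 km

A synchronous orbit has period T, so by Kepler's third law a = (μT²/4π²)^(1/3).
μT²/4π² = 1.248×10¹² × (3.029×10⁴)² / 39.48 = 2.900×10¹⁹ m³.
a = 3.072×10⁶ m = 3072.4 km.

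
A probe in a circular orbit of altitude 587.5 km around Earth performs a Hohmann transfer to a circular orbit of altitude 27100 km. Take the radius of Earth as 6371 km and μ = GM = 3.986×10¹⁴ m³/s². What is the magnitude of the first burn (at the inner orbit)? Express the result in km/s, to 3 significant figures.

r₁ = 6371 + 587.5 = 6958.5 km = 6.9585×10⁶ m.
r₂ = 6371 + 27100 = 33471 km = 3.3471×10⁷ m.
Transfer ellipse a_t = (r₁ + r₂)/2 = 2.021×10⁷ m.
At r₁: circular v_c1 = √(μ/r₁) = 7569 m/s; transfer-perigee v_p = √[μ(2/r₁ − 1/a_t)] = 9739 m/s.
Δv₁ = v_p − v_c1 = 2170 m/s.
= 2.170 km/s.

Δv ≈ 2.17 km/s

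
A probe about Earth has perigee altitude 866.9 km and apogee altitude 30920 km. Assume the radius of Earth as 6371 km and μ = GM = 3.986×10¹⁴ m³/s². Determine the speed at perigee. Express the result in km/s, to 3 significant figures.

v ≈ 9.60 km/s

r_p = 6371 + 866.9 = 7237.9 km = 7.2379×10⁶ m.
r_a = 6371 + 30920 = 37291 km = 3.7291×10⁷ m.
Semi-major axis a = (r_p + r_a)/2 = 22264 km = 2.226×10⁷ m.
Vis-viva: v² = μ(2/r − 1/a) = 3.986×10¹⁴ × (2.763×10⁻⁷ − 4.491×10⁻⁸) = 9.224×10⁷ m²/s².
v = 9604 m/s = 9.604 km/s.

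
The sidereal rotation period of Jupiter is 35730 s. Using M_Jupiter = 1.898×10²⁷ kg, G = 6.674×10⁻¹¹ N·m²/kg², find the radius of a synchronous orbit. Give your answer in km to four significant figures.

r_sync ≈ 1.600×10⁵ km

μ = GM = 6.674×10⁻¹¹ × 1.898×10²⁷ = 1.267×10¹⁷ m³/s².
A synchronous orbit has period T, so by Kepler's third law a = (μT²/4π²)^(1/3).
μT²/4π² = 1.267×10¹⁷ × (3.573×10⁴)² / 39.48 = 4.096×10²⁴ m³.
a = 1.600×10⁸ m = 1.6000×10⁵ km.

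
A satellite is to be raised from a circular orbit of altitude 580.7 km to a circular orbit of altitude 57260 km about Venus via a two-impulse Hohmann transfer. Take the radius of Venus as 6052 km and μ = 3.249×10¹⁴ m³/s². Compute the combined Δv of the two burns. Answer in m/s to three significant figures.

Δv_total ≈ 3700 m/s

r₁ = 6052 + 580.7 = 6632.7 km = 6.6327×10⁶ m.
r₂ = 6052 + 57260 = 63312 km = 6.3312×10⁷ m.
Transfer ellipse a_t = (r₁ + r₂)/2 = 3.497×10⁷ m.
At r₁: circular v_c1 = √(μ/r₁) = 6999 m/s; transfer-periapsis v_p = √[μ(2/r₁ − 1/a_t)] = 9417 m/s.
Δv₁ = v_p − v_c1 = 2418 m/s.
At r₂: circular v_c2 = √(μ/r₂) = 2265 m/s; transfer-apoapsis v_a = √[μ(2/r₂ − 1/a_t)] = 986.5 m/s.
Δv₂ = v_c2 − v_a = 1279 m/s.
Total Δv = Δv₁ + Δv₂ = 3697 m/s.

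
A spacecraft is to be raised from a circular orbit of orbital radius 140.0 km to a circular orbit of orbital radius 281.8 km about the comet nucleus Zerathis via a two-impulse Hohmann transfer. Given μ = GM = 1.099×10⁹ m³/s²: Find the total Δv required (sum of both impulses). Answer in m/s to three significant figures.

Δv_total ≈ 25.4 m/s

r₁ = 140.0 km = 1.400×10⁵ m.
r₂ = 281.8 km = 2.818×10⁵ m.
Transfer ellipse a_t = (r₁ + r₂)/2 = 2.109×10⁵ m.
At r₁: circular v_c1 = √(μ/r₁) = 88.60 m/s; transfer-periapsis v_p = √[μ(2/r₁ − 1/a_t)] = 102.4 m/s.
Δv₁ = v_p − v_c1 = 13.82 m/s.
At r₂: circular v_c2 = √(μ/r₂) = 62.45 m/s; transfer-apoapsis v_a = √[μ(2/r₂ − 1/a_t)] = 50.88 m/s.
Δv₂ = v_c2 − v_a = 11.57 m/s.
Total Δv = Δv₁ + Δv₂ = 25.38 m/s.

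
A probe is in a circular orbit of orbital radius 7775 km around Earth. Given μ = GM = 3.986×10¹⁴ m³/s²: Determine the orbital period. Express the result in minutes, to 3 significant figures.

r = 7775 km = 7.775×10⁶ m.
Kepler's third law: T = 2π√(r³/μ) = 2π√((7.775×10⁶)³ / 3.986×10¹⁴).
r³/μ = 1.179×10⁶ s², so T = 2π × 1.086×10³ = 6.823×10³ s.
Converting: 6.823×10³ s ÷ 60.00 = 113.7 minutes.

T ≈ 114 minutes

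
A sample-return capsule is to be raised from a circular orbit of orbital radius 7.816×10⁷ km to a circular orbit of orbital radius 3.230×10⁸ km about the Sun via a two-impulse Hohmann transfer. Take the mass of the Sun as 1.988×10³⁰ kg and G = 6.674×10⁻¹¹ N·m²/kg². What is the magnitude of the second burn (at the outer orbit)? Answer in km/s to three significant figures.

μ = GM = 6.674×10⁻¹¹ × 1.988×10³⁰ = 1.327×10²⁰ m³/s².
r₁ = 7.816×10⁷ km = 7.816×10¹⁰ m.
r₂ = 3.230×10⁸ km = 3.230×10¹¹ m.
Transfer ellipse a_t = (r₁ + r₂)/2 = 2.006×10¹¹ m.
At r₁: circular v_c1 = √(μ/r₁) = 41200 m/s; transfer-perihelion v_p = √[μ(2/r₁ − 1/a_t)] = 52280 m/s.
At r₂: circular v_c2 = √(μ/r₂) = 20270 m/s; transfer-aphelion v_a = √[μ(2/r₂ − 1/a_t)] = 12650 m/s.
Δv₂ = v_c2 − v_a = 7616 m/s.
= 7.616 km/s.

Δv ≈ 7.62 km/s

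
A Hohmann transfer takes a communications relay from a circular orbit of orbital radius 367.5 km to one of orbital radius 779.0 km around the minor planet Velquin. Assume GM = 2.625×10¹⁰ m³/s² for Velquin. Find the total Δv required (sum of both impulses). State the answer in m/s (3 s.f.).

r₁ = 367.5 km = 3.675×10⁵ m.
r₂ = 779.0 km = 7.790×10⁵ m.
Transfer ellipse a_t = (r₁ + r₂)/2 = 5.732×10⁵ m.
At r₁: circular v_c1 = √(μ/r₁) = 267.3 m/s; transfer-periapsis v_p = √[μ(2/r₁ − 1/a_t)] = 311.6 m/s.
Δv₁ = v_p − v_c1 = 44.29 m/s.
At r₂: circular v_c2 = √(μ/r₂) = 183.6 m/s; transfer-apoapsis v_a = √[μ(2/r₂ − 1/a_t)] = 147.0 m/s.
Δv₂ = v_c2 − v_a = 36.59 m/s.
Total Δv = Δv₁ + Δv₂ = 80.88 m/s.

Δv_total ≈ 80.9 m/s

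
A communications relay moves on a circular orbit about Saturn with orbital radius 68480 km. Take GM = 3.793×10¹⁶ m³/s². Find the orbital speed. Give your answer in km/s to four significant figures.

r = 68480 km = 6.848×10⁷ m.
For a circular orbit v = √(μ/r) = √(3.793×10¹⁶ / 6.848×10⁷) = √(5.539×10⁸) = 23530 m/s.
That is 23.53 km/s.

v ≈ 23.53 km/s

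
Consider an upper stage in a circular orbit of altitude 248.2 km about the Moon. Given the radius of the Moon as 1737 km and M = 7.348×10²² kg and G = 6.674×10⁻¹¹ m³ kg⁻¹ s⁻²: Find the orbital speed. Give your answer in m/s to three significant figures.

μ = GM = 6.674×10⁻¹¹ × 7.348×10²² = 4.904×10¹² m³/s².
r = 1737 + 248.2 = 1985.2 km = 1.9852×10⁶ m.
For a circular orbit v = √(μ/r) = √(4.904×10¹² / 1.985×10⁶) = √(2.470×10⁶) = 1572 m/s.

v ≈ 1570 m/s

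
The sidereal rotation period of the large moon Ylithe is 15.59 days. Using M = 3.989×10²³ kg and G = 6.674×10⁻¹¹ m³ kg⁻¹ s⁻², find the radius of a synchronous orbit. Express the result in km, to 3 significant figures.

μ = GM = 6.674×10⁻¹¹ × 3.989×10²³ = 2.662×10¹³ m³/s².
T = 15.59 days = 1.347×10⁶ s.
A synchronous orbit has period T, so by Kepler's third law a = (μT²/4π²)^(1/3).
μT²/4π² = 2.662×10¹³ × (1.347×10⁶)² / 39.48 = 1.224×10²⁴ m³.
a = 1.070×10⁸ m = 1.0696×10⁵ km.

r_sync ≈ 1.07×10⁵ km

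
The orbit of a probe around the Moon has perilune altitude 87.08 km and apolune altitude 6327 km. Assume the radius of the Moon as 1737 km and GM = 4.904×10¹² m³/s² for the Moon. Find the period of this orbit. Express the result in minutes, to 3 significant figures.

T ≈ 520 minutes

r_p = 1737 + 87.08 = 1824.1 km = 1.8241×10⁶ m.
r_a = 1737 + 6327 = 8064.0 km = 8.0640×10⁶ m.
Semi-major axis a = (r_p + r_a)/2 = (1824.1 + 8064.0)/2 = 4944.0 km = 4.944×10⁶ m.
By Kepler's third law T = 2π√(a³/μ) = 2π × 4.964×10³ = 3.119×10⁴ s.
= 519.8 minutes.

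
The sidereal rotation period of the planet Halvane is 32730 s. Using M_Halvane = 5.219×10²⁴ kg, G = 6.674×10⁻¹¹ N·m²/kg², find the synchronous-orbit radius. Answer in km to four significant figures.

μ = GM = 6.674×10⁻¹¹ × 5.219×10²⁴ = 3.483×10¹⁴ m³/s².
A synchronous orbit has period T, so by Kepler's third law a = (μT²/4π²)^(1/3).
μT²/4π² = 3.483×10¹⁴ × (3.273×10⁴)² / 39.48 = 9.452×10²¹ m³.
a = 2.114×10⁷ m = 21143 km.

r_sync ≈ 21140 km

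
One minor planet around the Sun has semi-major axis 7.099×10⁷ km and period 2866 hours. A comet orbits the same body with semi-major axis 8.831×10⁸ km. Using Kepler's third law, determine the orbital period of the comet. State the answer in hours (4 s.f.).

Kepler's third law: T² ∝ a³, so T₂ = T₁ (a₂/a₁)^(3/2).
a₂/a₁ = 12.44, (a₂/a₁)^(3/2) = 43.88.
T₂ = 2866 × 43.88 = 1.257×10⁵ hours.

T₂ ≈ 1.257×10⁵ hours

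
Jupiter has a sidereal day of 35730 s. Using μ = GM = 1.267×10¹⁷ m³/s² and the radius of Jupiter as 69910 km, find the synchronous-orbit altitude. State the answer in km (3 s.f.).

A synchronous orbit has period T, so by Kepler's third law a = (μT²/4π²)^(1/3).
μT²/4π² = 1.267×10¹⁷ × (3.573×10⁴)² / 39.48 = 4.097×10²⁴ m³.
a = 1.600×10⁸ m = 1.6002×10⁵ km.
Altitude h = a − R = 1.6002×10⁵ − 69910 = 90105 km.

h_sync ≈ 90100 km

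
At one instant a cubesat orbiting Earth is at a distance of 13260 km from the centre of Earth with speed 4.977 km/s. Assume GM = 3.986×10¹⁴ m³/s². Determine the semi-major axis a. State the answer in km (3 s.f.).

a ≈ 11300 km

r = 1.326×10⁷ m.
Vis-viva rearranged: 1/a = 2/r − v²/μ = 1.508×10⁻⁷ − 6.214×10⁻⁸ = 8.869×10⁻⁸ m⁻¹.
a = 1.128×10⁷ m = 11276 km.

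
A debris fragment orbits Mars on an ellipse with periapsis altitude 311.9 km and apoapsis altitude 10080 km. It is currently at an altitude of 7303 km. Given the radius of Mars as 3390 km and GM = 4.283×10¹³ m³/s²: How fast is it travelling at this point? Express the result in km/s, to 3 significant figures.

r_p = 3390 + 311.9 = 3701.9 km = 3.7019×10⁶ m.
r_a = 3390 + 10080 = 13470 km = 1.3470×10⁷ m.
r = 3390 + 7303 = 10693 km = 1.069×10⁷ m.
Semi-major axis a = (r_p + r_a)/2 = 8586.0 km = 8.586×10⁶ m.
Vis-viva: v² = μ(2/r − 1/a) = 4.283×10¹³ × (1.870×10⁻⁷ − 1.165×10⁻⁷) = 3.022×10⁶ m²/s².
v = 1739 m/s = 1.739 km/s.

v ≈ 1.74 km/s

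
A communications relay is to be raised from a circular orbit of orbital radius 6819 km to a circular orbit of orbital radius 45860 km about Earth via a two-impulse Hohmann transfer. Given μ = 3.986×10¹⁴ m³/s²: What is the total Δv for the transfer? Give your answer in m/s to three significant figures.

r₁ = 6819 km = 6.819×10⁶ m.
r₂ = 45860 km = 4.586×10⁷ m.
Transfer ellipse a_t = (r₁ + r₂)/2 = 2.634×10⁷ m.
At r₁: circular v_c1 = √(μ/r₁) = 7646 m/s; transfer-perigee v_p = √[μ(2/r₁ − 1/a_t)] = 10090 m/s.
Δv₁ = v_p − v_c1 = 2443 m/s.
At r₂: circular v_c2 = √(μ/r₂) = 2948 m/s; transfer-apogee v_a = √[μ(2/r₂ − 1/a_t)] = 1500 m/s.
Δv₂ = v_c2 − v_a = 1448 m/s.
Total Δv = Δv₁ + Δv₂ = 3891 m/s.

Δv_total ≈ 3890 m/s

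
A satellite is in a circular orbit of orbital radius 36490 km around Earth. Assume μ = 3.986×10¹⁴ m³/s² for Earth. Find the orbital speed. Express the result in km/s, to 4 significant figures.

r = 36490 km = 3.649×10⁷ m.
For a circular orbit v = √(μ/r) = √(3.986×10¹⁴ / 3.649×10⁷) = √(1.092×10⁷) = 3305 m/s.
That is 3.305 km/s.

v ≈ 3.305 km/s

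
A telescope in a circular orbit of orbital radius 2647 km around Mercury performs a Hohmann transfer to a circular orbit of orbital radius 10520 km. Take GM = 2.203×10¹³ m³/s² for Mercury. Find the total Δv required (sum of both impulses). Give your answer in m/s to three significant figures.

r₁ = 2647 km = 2.647×10⁶ m.
r₂ = 10520 km = 1.052×10⁷ m.
Transfer ellipse a_t = (r₁ + r₂)/2 = 6.584×10⁶ m.
At r₁: circular v_c1 = √(μ/r₁) = 2885 m/s; transfer-periherm v_p = √[μ(2/r₁ − 1/a_t)] = 3647 m/s.
Δv₁ = v_p − v_c1 = 761.9 m/s.
At r₂: circular v_c2 = √(μ/r₂) = 1447 m/s; transfer-apoherm v_a = √[μ(2/r₂ − 1/a_t)] = 917.6 m/s.
Δv₂ = v_c2 − v_a = 529.5 m/s.
Total Δv = Δv₁ + Δv₂ = 1291 m/s.

Δv_total ≈ 1290 m/s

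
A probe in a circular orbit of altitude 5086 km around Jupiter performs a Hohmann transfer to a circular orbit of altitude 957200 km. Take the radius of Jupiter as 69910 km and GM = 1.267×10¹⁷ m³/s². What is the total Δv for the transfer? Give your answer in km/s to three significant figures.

Δv_total ≈ 22.0 km/s

r₁ = 69910 + 5086 = 74996 km = 7.4996×10⁷ m.
r₂ = 69910 + 957200 = 1027100 km = 1.0271×10⁹ m.
Transfer ellipse a_t = (r₁ + r₂)/2 = 5.511×10⁸ m.
At r₁: circular v_c1 = √(μ/r₁) = 41100 m/s; transfer-perijove v_p = √[μ(2/r₁ − 1/a_t)] = 56120 m/s.
Δv₁ = v_p − v_c1 = 15010 m/s.
At r₂: circular v_c2 = √(μ/r₂) = 11110 m/s; transfer-apojove v_a = √[μ(2/r₂ − 1/a_t)] = 4097 m/s.
Δv₂ = v_c2 − v_a = 7009 m/s.
Total Δv = Δv₁ + Δv₂ = 22020 m/s = 22.02 km/s.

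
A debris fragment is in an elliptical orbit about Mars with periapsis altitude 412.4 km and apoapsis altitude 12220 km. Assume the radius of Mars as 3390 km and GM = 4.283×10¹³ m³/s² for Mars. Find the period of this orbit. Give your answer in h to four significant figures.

T ≈ 8.064 h

r_p = 3390 + 412.4 = 3802.4 km = 3.8024×10⁶ m.
r_a = 3390 + 12220 = 15610 km = 1.5610×10⁷ m.
Semi-major axis a = (r_p + r_a)/2 = (3802.4 + 15610)/2 = 9706.2 km = 9.706×10⁶ m.
By Kepler's third law T = 2π√(a³/μ) = 2π × 4.621×10³ = 2.903×10⁴ s.
= 8.064 h.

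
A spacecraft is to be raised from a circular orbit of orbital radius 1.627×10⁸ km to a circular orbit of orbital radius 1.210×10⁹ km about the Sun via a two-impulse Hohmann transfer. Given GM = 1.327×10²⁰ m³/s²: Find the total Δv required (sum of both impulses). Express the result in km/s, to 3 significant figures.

r₁ = 1.627×10⁸ km = 1.627×10¹¹ m.
r₂ = 1.210×10⁹ km = 1.210×10¹² m.
Transfer ellipse a_t = (r₁ + r₂)/2 = 6.864×10¹¹ m.
At r₁: circular v_c1 = √(μ/r₁) = 28560 m/s; transfer-perihelion v_p = √[μ(2/r₁ − 1/a_t)] = 37920 m/s.
Δv₁ = v_p − v_c1 = 9360 m/s.
At r₂: circular v_c2 = √(μ/r₂) = 10470 m/s; transfer-aphelion v_a = √[μ(2/r₂ − 1/a_t)] = 5099 m/s.
Δv₂ = v_c2 − v_a = 5374 m/s.
Total Δv = Δv₁ + Δv₂ = 14730 m/s = 14.73 km/s.

Δv_total ≈ 14.7 km/s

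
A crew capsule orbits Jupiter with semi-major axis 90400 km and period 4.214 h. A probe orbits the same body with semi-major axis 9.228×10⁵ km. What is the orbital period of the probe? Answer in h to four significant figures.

Kepler's third law: T² ∝ a³, so T₂ = T₁ (a₂/a₁)^(3/2).
a₂/a₁ = 10.21, (a₂/a₁)^(3/2) = 32.61.
T₂ = 4.214 × 32.61 = 137.4 h.

T₂ ≈ 137.4 h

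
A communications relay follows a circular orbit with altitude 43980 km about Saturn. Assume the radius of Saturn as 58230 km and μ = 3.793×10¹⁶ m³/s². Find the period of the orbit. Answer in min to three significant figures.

r = 58230 + 43980 = 102210 km = 1.0221×10⁸ m.
Kepler's third law: T = 2π√(r³/μ) = 2π√((1.022×10⁸)³ / 3.793×10¹⁶).
r³/μ = 2.815×10⁷ s², so T = 2π × 5.306×10³ = 3.334×10⁴ s.
Converting: 3.334×10⁴ s ÷ 60.00 = 555.6 min.

T ≈ 556 min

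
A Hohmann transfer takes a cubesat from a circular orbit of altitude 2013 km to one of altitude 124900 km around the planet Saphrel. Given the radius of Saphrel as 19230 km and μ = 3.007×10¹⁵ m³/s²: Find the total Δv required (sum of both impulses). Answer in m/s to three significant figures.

Δv_total ≈ 6060 m/s

r₁ = 19230 + 2013 = 21243 km = 2.1243×10⁷ m.
r₂ = 19230 + 124900 = 144130 km = 1.4413×10⁸ m.
Transfer ellipse a_t = (r₁ + r₂)/2 = 8.269×10⁷ m.
At r₁: circular v_c1 = √(μ/r₁) = 11900 m/s; transfer-periapsis v_p = √[μ(2/r₁ − 1/a_t)] = 15710 m/s.
Δv₁ = v_p − v_c1 = 3810 m/s.
At r₂: circular v_c2 = √(μ/r₂) = 4568 m/s; transfer-apoapsis v_a = √[μ(2/r₂ − 1/a_t)] = 2315 m/s.
Δv₂ = v_c2 − v_a = 2252 m/s.
Total Δv = Δv₁ + Δv₂ = 6063 m/s.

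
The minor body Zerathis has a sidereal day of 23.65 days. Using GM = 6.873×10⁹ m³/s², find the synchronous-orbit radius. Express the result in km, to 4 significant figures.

r_sync ≈ 8991 km

T = 23.65 days = 2.043×10⁶ s.
A synchronous orbit has period T, so by Kepler's third law a = (μT²/4π²)^(1/3).
μT²/4π² = 6.873×10⁹ × (2.043×10⁶)² / 39.48 = 7.269×10²⁰ m³.
a = 8.991×10⁶ m = 8991.4 km.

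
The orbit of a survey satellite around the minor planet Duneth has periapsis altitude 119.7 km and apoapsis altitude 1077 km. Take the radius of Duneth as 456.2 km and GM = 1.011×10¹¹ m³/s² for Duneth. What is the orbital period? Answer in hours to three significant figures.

T ≈ 5.94 hours

r_p = 456.2 + 119.7 = 575.90 km = 5.7590×10⁵ m.
r_a = 456.2 + 1077 = 1533.2 km = 1.5332×10⁶ m.
Semi-major axis a = (r_p + r_a)/2 = (575.90 + 1533.2)/2 = 1054.5 km = 1.055×10⁶ m.
By Kepler's third law T = 2π√(a³/μ) = 2π × 3.406×10³ = 2.140×10⁴ s.
= 5.944 hours.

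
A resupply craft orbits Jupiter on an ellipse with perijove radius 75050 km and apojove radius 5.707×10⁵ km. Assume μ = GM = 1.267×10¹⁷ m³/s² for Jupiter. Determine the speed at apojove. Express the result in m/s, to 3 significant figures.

v ≈ 7180 m/s

Semi-major axis a = (r_p + r_a)/2 = 3.2288×10⁵ km = 3.229×10⁸ m.
Vis-viva: v² = μ(2/r − 1/a) = 1.267×10¹⁷ × (3.504×10⁻⁹ − 3.097×10⁻⁹) = 5.160×10⁷ m²/s².
v = 7184 m/s.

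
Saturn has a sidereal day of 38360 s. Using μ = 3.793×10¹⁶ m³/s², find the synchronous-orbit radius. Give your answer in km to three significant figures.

A synchronous orbit has period T, so by Kepler's third law a = (μT²/4π²)^(1/3).
μT²/4π² = 3.793×10¹⁶ × (3.836×10⁴)² / 39.48 = 1.414×10²⁴ m³.
a = 1.122×10⁸ m = 1.1223×10⁵ km.

r_sync ≈ 1.12×10⁵ km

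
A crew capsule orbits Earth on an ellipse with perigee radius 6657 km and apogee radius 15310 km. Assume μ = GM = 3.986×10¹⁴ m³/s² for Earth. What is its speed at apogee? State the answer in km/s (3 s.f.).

Semi-major axis a = (r_p + r_a)/2 = 10984 km = 1.098×10⁷ m.
Vis-viva: v² = μ(2/r − 1/a) = 3.986×10¹⁴ × (1.306×10⁻⁷ − 9.105×10⁻⁸) = 1.578×10⁷ m²/s².
v = 3972 m/s = 3.972 km/s.

v ≈ 3.97 km/s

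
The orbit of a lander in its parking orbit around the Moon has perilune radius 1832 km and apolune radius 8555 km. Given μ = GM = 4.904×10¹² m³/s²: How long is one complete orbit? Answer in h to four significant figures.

T ≈ 9.328 h

Semi-major axis a = (r_p + r_a)/2 = (1832.0 + 8555.0)/2 = 5193.5 km = 5.194×10⁶ m.
By Kepler's third law T = 2π√(a³/μ) = 2π × 5.345×10³ = 3.358×10⁴ s.
= 9.328 h.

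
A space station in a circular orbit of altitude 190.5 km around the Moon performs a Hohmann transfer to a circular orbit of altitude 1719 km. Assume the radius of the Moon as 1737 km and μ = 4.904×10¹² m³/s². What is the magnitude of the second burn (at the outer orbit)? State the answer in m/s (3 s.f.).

r₁ = 1737 + 190.5 = 1927.5 km = 1.9275×10⁶ m.
r₂ = 1737 + 1719 = 3456.0 km = 3.4560×10⁶ m.
Transfer ellipse a_t = (r₁ + r₂)/2 = 2.692×10⁶ m.
At r₁: circular v_c1 = √(μ/r₁) = 1595 m/s; transfer-perilune v_p = √[μ(2/r₁ − 1/a_t)] = 1807 m/s.
At r₂: circular v_c2 = √(μ/r₂) = 1191 m/s; transfer-apolune v_a = √[μ(2/r₂ − 1/a_t)] = 1008 m/s.
Δv₂ = v_c2 − v_a = 183.2 m/s.

Δv ≈ 183 m/s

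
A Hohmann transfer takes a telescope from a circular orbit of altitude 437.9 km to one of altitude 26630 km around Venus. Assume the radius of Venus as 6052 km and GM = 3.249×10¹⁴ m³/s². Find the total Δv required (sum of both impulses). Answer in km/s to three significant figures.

r₁ = 6052 + 437.9 = 6489.9 km = 6.4899×10⁶ m.
r₂ = 6052 + 26630 = 32682 km = 3.2682×10⁷ m.
Transfer ellipse a_t = (r₁ + r₂)/2 = 1.959×10⁷ m.
At r₁: circular v_c1 = √(μ/r₁) = 7075 m/s; transfer-periapsis v_p = √[μ(2/r₁ − 1/a_t)] = 9140 m/s.
Δv₁ = v_p − v_c1 = 2064 m/s.
At r₂: circular v_c2 = √(μ/r₂) = 3153 m/s; transfer-apoapsis v_a = √[μ(2/r₂ − 1/a_t)] = 1815 m/s.
Δv₂ = v_c2 − v_a = 1338 m/s.
Total Δv = Δv₁ + Δv₂ = 3402 m/s = 3.402 km/s.

Δv_total ≈ 3.40 km/s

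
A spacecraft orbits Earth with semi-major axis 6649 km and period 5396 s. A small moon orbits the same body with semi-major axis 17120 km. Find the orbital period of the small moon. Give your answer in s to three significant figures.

Kepler's third law: T² ∝ a³, so T₂ = T₁ (a₂/a₁)^(3/2).
a₂/a₁ = 2.575, (a₂/a₁)^(3/2) = 4.132.
T₂ = 5396 × 4.132 = 22290 s.

T₂ ≈ 22300 s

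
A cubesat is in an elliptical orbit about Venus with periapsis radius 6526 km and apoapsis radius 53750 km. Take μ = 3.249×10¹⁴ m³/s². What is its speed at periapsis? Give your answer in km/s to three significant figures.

Semi-major axis a = (r_p + r_a)/2 = 30138 km = 3.014×10⁷ m.
Vis-viva: v² = μ(2/r − 1/a) = 3.249×10¹⁴ × (3.065×10⁻⁷ − 3.318×10⁻⁸) = 8.879×10⁷ m²/s².
v = 9423 m/s = 9.423 km/s.

v ≈ 9.42 km/s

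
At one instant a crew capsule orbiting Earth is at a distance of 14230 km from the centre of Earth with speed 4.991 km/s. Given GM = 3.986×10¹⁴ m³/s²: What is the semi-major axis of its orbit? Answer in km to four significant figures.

a ≈ 12810 km

r = 1.423×10⁷ m.
Vis-viva rearranged: 1/a = 2/r − v²/μ = 1.405×10⁻⁷ − 6.249×10⁻⁸ = 7.805×10⁻⁸ m⁻¹.
a = 1.281×10⁷ m = 12812 km.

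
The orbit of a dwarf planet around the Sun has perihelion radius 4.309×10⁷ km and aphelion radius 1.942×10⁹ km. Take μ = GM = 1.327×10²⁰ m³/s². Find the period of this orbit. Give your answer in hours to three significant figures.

Semi-major axis a = (r_p + r_a)/2 = (4.3090×10⁷ + 1.9420×10⁹)/2 = 9.9254×10⁸ km = 9.925×10¹¹ m.
By Kepler's third law T = 2π√(a³/μ) = 2π × 8.584×10⁷ = 5.393×10⁸ s.
= 1.498×10⁵ hours.

T ≈ 150000 hours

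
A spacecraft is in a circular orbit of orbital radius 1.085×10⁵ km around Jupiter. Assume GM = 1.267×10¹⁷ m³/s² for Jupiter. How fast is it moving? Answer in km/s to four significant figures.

v ≈ 34.17 km/s

r = 1.085×10⁵ km = 1.085×10⁸ m.
For a circular orbit v = √(μ/r) = √(1.267×10¹⁷ / 1.085×10⁸) = √(1.168×10⁹) = 34170 m/s.
That is 34.17 km/s.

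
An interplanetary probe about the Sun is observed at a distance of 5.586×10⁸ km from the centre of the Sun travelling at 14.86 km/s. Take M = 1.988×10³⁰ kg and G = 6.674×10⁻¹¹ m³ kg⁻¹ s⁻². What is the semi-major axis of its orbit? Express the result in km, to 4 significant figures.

a ≈ 5.219×10⁸ km

μ = GM = 6.674×10⁻¹¹ × 1.988×10³⁰ = 1.327×10²⁰ m³/s².
r = 5.586×10¹¹ m.
Vis-viva rearranged: 1/a = 2/r − v²/μ = 3.580×10⁻¹² − 1.664×10⁻¹² = 1.916×10⁻¹² m⁻¹.
a = 5.219×10¹¹ m = 5.2190×10⁸ km.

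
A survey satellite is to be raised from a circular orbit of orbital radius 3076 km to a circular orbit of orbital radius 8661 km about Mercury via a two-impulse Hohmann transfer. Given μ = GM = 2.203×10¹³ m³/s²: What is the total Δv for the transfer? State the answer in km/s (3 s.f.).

Δv_total ≈ 1.02 km/s

r₁ = 3076 km = 3.076×10⁶ m.
r₂ = 8661 km = 8.661×10⁶ m.
Transfer ellipse a_t = (r₁ + r₂)/2 = 5.868×10⁶ m.
At r₁: circular v_c1 = √(μ/r₁) = 2676 m/s; transfer-periherm v_p = √[μ(2/r₁ − 1/a_t)] = 3251 m/s.
Δv₁ = v_p − v_c1 = 575.0 m/s.
At r₂: circular v_c2 = √(μ/r₂) = 1595 m/s; transfer-apoherm v_a = √[μ(2/r₂ − 1/a_t)] = 1155 m/s.
Δv₂ = v_c2 − v_a = 440.2 m/s.
Total Δv = Δv₁ + Δv₂ = 1015 m/s = 1.015 km/s.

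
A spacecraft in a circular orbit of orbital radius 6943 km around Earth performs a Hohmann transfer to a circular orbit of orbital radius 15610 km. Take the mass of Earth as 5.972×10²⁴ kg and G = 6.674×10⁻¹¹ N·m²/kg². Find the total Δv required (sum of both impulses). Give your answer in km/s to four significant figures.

μ = GM = 6.674×10⁻¹¹ × 5.972×10²⁴ = 3.986×10¹⁴ m³/s².
r₁ = 6943 km = 6.943×10⁶ m.
r₂ = 15610 km = 1.561×10⁷ m.
Transfer ellipse a_t = (r₁ + r₂)/2 = 1.128×10⁷ m.
At r₁: circular v_c1 = √(μ/r₁) = 7577 m/s; transfer-perigee v_p = √[μ(2/r₁ − 1/a_t)] = 8914 m/s.
Δv₁ = v_p − v_c1 = 1338 m/s.
At r₂: circular v_c2 = √(μ/r₂) = 5053 m/s; transfer-apogee v_a = √[μ(2/r₂ − 1/a_t)] = 3965 m/s.
Δv₂ = v_c2 − v_a = 1088 m/s.
Total Δv = Δv₁ + Δv₂ = 2426 m/s = 2.426 km/s.

Δv_total ≈ 2.426 km/s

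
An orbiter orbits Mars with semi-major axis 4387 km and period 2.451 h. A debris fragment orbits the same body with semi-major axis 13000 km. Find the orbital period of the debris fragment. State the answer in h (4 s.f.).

T₂ ≈ 12.50 h

Kepler's third law: T² ∝ a³, so T₂ = T₁ (a₂/a₁)^(3/2).
a₂/a₁ = 2.963, (a₂/a₁)^(3/2) = 5.101.
T₂ = 2.451 × 5.101 = 12.50 h.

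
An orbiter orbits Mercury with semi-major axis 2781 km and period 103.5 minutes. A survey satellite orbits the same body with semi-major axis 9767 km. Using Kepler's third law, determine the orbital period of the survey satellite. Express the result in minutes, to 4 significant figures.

Kepler's third law: T² ∝ a³, so T₂ = T₁ (a₂/a₁)^(3/2).
a₂/a₁ = 3.512, (a₂/a₁)^(3/2) = 6.582.
T₂ = 103.5 × 6.582 = 681.2 minutes.

T₂ ≈ 681.2 minutes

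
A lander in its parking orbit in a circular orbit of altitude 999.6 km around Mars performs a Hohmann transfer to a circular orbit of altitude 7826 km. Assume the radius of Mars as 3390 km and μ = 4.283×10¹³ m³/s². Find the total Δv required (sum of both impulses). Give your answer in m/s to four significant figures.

r₁ = 3390 + 999.6 = 4389.6 km = 4.3896×10⁶ m.
r₂ = 3390 + 7826 = 11216 km = 1.1216×10⁷ m.
Transfer ellipse a_t = (r₁ + r₂)/2 = 7.803×10⁶ m.
At r₁: circular v_c1 = √(μ/r₁) = 3124 m/s; transfer-periapsis v_p = √[μ(2/r₁ − 1/a_t)] = 3745 m/s.
Δv₁ = v_p − v_c1 = 621.4 m/s.
At r₂: circular v_c2 = √(μ/r₂) = 1954 m/s; transfer-apoapsis v_a = √[μ(2/r₂ − 1/a_t)] = 1466 m/s.
Δv₂ = v_c2 − v_a = 488.4 m/s.
Total Δv = Δv₁ + Δv₂ = 1110 m/s.

Δv_total ≈ 1110 m/s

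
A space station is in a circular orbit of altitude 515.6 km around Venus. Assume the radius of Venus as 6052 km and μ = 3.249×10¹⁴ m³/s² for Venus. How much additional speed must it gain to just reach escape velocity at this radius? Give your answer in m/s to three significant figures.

Δv ≈ 2910 m/s

r = 6052 + 515.6 = 6567.6 km = 6.5676×10⁶ m.
Circular speed v_c = √(μ/r) = 7034 m/s.
Escape speed v_esc = √(2μ/r) = √2 × v_c = 9947 m/s.
Δv = v_esc − v_c = 2913 m/s.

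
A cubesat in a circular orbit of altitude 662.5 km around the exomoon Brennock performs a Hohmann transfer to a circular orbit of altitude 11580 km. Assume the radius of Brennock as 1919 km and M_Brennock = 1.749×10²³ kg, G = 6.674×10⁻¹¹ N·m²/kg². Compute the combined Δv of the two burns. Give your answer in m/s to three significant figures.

Δv_total ≈ 1030 m/s

μ = GM = 6.674×10⁻¹¹ × 1.749×10²³ = 1.167×10¹³ m³/s².
r₁ = 1919 + 662.5 = 2581.5 km = 2.5815×10⁶ m.
r₂ = 1919 + 11580 = 13499 km = 1.3499×10⁷ m.
Transfer ellipse a_t = (r₁ + r₂)/2 = 8.040×10⁶ m.
At r₁: circular v_c1 = √(μ/r₁) = 2126 m/s; transfer-periapsis v_p = √[μ(2/r₁ − 1/a_t)] = 2755 m/s.
Δv₁ = v_p − v_c1 = 628.9 m/s.
At r₂: circular v_c2 = √(μ/r₂) = 929.9 m/s; transfer-apoapsis v_a = √[μ(2/r₂ − 1/a_t)] = 526.9 m/s.
Δv₂ = v_c2 − v_a = 403.0 m/s.
Total Δv = Δv₁ + Δv₂ = 1032 m/s.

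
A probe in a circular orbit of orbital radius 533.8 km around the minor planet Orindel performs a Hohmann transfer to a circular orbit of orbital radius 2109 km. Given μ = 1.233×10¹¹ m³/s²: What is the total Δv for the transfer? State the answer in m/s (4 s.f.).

r₁ = 533.8 km = 5.338×10⁵ m.
r₂ = 2109 km = 2.109×10⁶ m.
Transfer ellipse a_t = (r₁ + r₂)/2 = 1.321×10⁶ m.
At r₁: circular v_c1 = √(μ/r₁) = 480.6 m/s; transfer-periapsis v_p = √[μ(2/r₁ − 1/a_t)] = 607.2 m/s.
Δv₁ = v_p − v_c1 = 126.6 m/s.
At r₂: circular v_c2 = √(μ/r₂) = 241.8 m/s; transfer-apoapsis v_a = √[μ(2/r₂ − 1/a_t)] = 153.7 m/s.
Δv₂ = v_c2 − v_a = 88.11 m/s.
Total Δv = Δv₁ + Δv₂ = 214.7 m/s.

Δv_total ≈ 214.7 m/s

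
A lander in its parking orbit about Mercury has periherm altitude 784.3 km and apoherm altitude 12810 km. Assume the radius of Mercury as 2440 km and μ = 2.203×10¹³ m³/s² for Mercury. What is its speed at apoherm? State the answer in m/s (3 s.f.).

r_p = 2440 + 784.3 = 3224.3 km = 3.2243×10⁶ m.
r_a = 2440 + 12810 = 15250 km = 1.5250×10⁷ m.
Semi-major axis a = (r_p + r_a)/2 = 9237.1 km = 9.237×10⁶ m.
Vis-viva: v² = μ(2/r − 1/a) = 2.203×10¹³ × (1.311×10⁻⁷ − 1.083×10⁻⁷) = 5.042×10⁵ m²/s².
v = 710.1 m/s.

v ≈ 710 m/s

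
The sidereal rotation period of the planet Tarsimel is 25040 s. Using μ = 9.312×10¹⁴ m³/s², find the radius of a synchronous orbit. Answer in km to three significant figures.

r_sync ≈ 24500 km

A synchronous orbit has period T, so by Kepler's third law a = (μT²/4π²)^(1/3).
μT²/4π² = 9.312×10¹⁴ × (2.504×10⁴)² / 39.48 = 1.479×10²² m³.
a = 2.455×10⁷ m = 24546 km.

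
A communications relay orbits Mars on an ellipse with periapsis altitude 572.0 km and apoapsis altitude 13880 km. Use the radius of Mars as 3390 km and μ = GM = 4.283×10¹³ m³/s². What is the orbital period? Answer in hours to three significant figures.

T ≈ 9.22 hours

r_p = 3390 + 572.0 = 3962.0 km = 3.9620×10⁶ m.
r_a = 3390 + 13880 = 17270 km = 1.7270×10⁷ m.
Semi-major axis a = (r_p + r_a)/2 = (3962.0 + 17270)/2 = 10616 km = 1.062×10⁷ m.
By Kepler's third law T = 2π√(a³/μ) = 2π × 5.285×10³ = 3.321×10⁴ s.
= 9.225 hours.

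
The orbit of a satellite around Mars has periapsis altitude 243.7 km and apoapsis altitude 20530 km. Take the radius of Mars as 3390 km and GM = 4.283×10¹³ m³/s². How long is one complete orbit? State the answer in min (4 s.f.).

r_p = 3390 + 243.7 = 3633.7 km = 3.6337×10⁶ m.
r_a = 3390 + 20530 = 23920 km = 2.3920×10⁷ m.
Semi-major axis a = (r_p + r_a)/2 = (3633.7 + 23920)/2 = 13777 km = 1.378×10⁷ m.
By Kepler's third law T = 2π√(a³/μ) = 2π × 7.814×10³ = 4.909×10⁴ s.
= 818.2 min.

T ≈ 818.2 min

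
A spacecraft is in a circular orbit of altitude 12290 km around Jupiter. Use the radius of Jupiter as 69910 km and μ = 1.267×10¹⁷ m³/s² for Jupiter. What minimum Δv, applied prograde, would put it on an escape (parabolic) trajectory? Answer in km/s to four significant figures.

r = 69910 + 12290 = 82200 km = 8.2200×10⁷ m.
Circular speed v_c = √(μ/r) = 39260 m/s.
Escape speed v_esc = √(2μ/r) = √2 × v_c = 55520 m/s.
Δv = v_esc − v_c = 16260 m/s = 16.26 km/s.

Δv ≈ 16.26 km/s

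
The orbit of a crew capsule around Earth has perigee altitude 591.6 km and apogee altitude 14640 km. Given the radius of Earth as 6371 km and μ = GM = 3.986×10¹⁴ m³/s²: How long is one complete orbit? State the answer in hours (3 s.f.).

r_p = 6371 + 591.6 = 6962.6 km = 6.9626×10⁶ m.
r_a = 6371 + 14640 = 21011 km = 2.1011×10⁷ m.
Semi-major axis a = (r_p + r_a)/2 = (6962.6 + 21011)/2 = 13987 km = 1.399×10⁷ m.
By Kepler's third law T = 2π√(a³/μ) = 2π × 2.620×10³ = 1.646×10⁴ s.
= 4.573 hours.

T ≈ 4.57 hours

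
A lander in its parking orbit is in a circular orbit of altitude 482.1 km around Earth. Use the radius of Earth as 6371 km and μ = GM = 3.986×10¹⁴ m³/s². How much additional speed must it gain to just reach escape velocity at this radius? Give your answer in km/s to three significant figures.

Δv ≈ 3.16 km/s

r = 6371 + 482.1 = 6853.1 km = 6.8531×10⁶ m.
Circular speed v_c = √(μ/r) = 7626 m/s.
Escape speed v_esc = √(2μ/r) = √2 × v_c = 10790 m/s.
Δv = v_esc − v_c = 3159 m/s = 3.159 km/s.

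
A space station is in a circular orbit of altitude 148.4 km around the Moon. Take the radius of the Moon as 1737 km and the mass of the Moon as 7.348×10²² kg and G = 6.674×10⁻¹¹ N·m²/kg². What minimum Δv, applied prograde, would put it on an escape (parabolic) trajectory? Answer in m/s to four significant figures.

Δv ≈ 668.0 m/s

μ = GM = 6.674×10⁻¹¹ × 7.348×10²² = 4.904×10¹² m³/s².
r = 1737 + 148.4 = 1885.4 km = 1.8854×10⁶ m.
Circular speed v_c = √(μ/r) = 1613 m/s.
Escape speed v_esc = √(2μ/r) = √2 × v_c = 2281 m/s.
Δv = v_esc − v_c = 668.0 m/s.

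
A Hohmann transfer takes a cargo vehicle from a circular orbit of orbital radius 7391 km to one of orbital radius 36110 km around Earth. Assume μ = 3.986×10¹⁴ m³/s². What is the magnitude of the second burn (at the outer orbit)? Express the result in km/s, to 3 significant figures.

r₁ = 7391 km = 7.391×10⁶ m.
r₂ = 36110 km = 3.611×10⁷ m.
Transfer ellipse a_t = (r₁ + r₂)/2 = 2.175×10⁷ m.
At r₁: circular v_c1 = √(μ/r₁) = 7344 m/s; transfer-perigee v_p = √[μ(2/r₁ − 1/a_t)] = 9462 m/s.
At r₂: circular v_c2 = √(μ/r₂) = 3322 m/s; transfer-apogee v_a = √[μ(2/r₂ − 1/a_t)] = 1937 m/s.
Δv₂ = v_c2 − v_a = 1386 m/s.
= 1.386 km/s.

Δv ≈ 1.39 km/s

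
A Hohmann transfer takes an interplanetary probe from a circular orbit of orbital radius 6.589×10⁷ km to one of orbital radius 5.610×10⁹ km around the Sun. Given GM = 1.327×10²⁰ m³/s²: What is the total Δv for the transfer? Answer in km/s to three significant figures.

r₁ = 6.589×10⁷ km = 6.589×10¹⁰ m.
r₂ = 5.610×10⁹ km = 5.610×10¹² m.
Transfer ellipse a_t = (r₁ + r₂)/2 = 2.838×10¹² m.
At r₁: circular v_c1 = √(μ/r₁) = 44880 m/s; transfer-perihelion v_p = √[μ(2/r₁ − 1/a_t)] = 63100 m/s.
Δv₁ = v_p − v_c1 = 18220 m/s.
At r₂: circular v_c2 = √(μ/r₂) = 4864 m/s; transfer-aphelion v_a = √[μ(2/r₂ − 1/a_t)] = 741.1 m/s.
Δv₂ = v_c2 − v_a = 4122 m/s.
Total Δv = Δv₁ + Δv₂ = 22340 m/s = 22.34 km/s.

Δv_total ≈ 22.3 km/s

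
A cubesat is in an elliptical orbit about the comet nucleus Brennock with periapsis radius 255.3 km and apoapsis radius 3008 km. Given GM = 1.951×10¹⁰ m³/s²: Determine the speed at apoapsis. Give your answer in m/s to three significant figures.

v ≈ 31.9 m/s

Semi-major axis a = (r_p + r_a)/2 = 1631.7 km = 1.632×10⁶ m.
Vis-viva: v² = μ(2/r − 1/a) = 1.951×10¹⁰ × (6.649×10⁻⁷ − 6.129×10⁻⁷) = 1.015×10³ m²/s².
v = 31.86 m/s.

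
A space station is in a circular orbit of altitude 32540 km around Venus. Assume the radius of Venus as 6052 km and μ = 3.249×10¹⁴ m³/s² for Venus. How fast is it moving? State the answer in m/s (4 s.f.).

r = 6052 + 32540 = 38592 km = 3.8592×10⁷ m.
For a circular orbit v = √(μ/r) = √(3.249×10¹⁴ / 3.859×10⁷) = √(8.419×10⁶) = 2902 m/s.

v ≈ 2902 m/s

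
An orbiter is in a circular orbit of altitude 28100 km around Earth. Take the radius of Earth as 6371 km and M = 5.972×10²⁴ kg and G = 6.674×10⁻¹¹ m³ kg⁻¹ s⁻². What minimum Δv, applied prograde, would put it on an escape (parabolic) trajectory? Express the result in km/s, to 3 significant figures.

μ = GM = 6.674×10⁻¹¹ × 5.972×10²⁴ = 3.986×10¹⁴ m³/s².
r = 6371 + 28100 = 34471 km = 3.4471×10⁷ m.
Circular speed v_c = √(μ/r) = 3400 m/s.
Escape speed v_esc = √(2μ/r) = √2 × v_c = 4809 m/s.
Δv = v_esc − v_c = 1408 m/s = 1.408 km/s.

Δv ≈ 1.41 km/s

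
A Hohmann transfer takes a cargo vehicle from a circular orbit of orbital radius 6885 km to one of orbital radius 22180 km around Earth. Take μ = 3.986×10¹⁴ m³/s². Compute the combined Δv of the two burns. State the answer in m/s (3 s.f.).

r₁ = 6885 km = 6.885×10⁶ m.
r₂ = 22180 km = 2.218×10⁷ m.
Transfer ellipse a_t = (r₁ + r₂)/2 = 1.453×10⁷ m.
At r₁: circular v_c1 = √(μ/r₁) = 7609 m/s; transfer-perigee v_p = √[μ(2/r₁ − 1/a_t)] = 9400 m/s.
Δv₁ = v_p − v_c1 = 1791 m/s.
At r₂: circular v_c2 = √(μ/r₂) = 4239 m/s; transfer-apogee v_a = √[μ(2/r₂ − 1/a_t)] = 2918 m/s.
Δv₂ = v_c2 − v_a = 1321 m/s.
Total Δv = Δv₁ + Δv₂ = 3113 m/s.

Δv_total ≈ 3110 m/s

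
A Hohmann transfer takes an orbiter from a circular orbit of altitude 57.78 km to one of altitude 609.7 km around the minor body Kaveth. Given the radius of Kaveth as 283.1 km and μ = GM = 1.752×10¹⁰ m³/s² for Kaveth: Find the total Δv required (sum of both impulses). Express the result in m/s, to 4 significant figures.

r₁ = 283.1 + 57.78 = 340.88 km = 3.4088×10⁵ m.
r₂ = 283.1 + 609.7 = 892.80 km = 8.9280×10⁵ m.
Transfer ellipse a_t = (r₁ + r₂)/2 = 6.168×10⁵ m.
At r₁: circular v_c1 = √(μ/r₁) = 226.7 m/s; transfer-periapsis v_p = √[μ(2/r₁ − 1/a_t)] = 272.7 m/s.
Δv₁ = v_p − v_c1 = 46.04 m/s.
At r₂: circular v_c2 = √(μ/r₂) = 140.1 m/s; transfer-apoapsis v_a = √[μ(2/r₂ − 1/a_t)] = 104.1 m/s.
Δv₂ = v_c2 − v_a = 35.95 m/s.
Total Δv = Δv₁ + Δv₂ = 81.99 m/s.

Δv_total ≈ 81.99 m/s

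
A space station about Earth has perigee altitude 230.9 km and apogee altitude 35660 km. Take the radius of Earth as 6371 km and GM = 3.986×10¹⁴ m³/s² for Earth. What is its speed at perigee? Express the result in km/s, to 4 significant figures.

v ≈ 10.22 km/s

r_p = 6371 + 230.9 = 6601.9 km = 6.6019×10⁶ m.
r_a = 6371 + 35660 = 42031 km = 4.2031×10⁷ m.
Semi-major axis a = (r_p + r_a)/2 = 24316 km = 2.432×10⁷ m.
Vis-viva: v² = μ(2/r − 1/a) = 3.986×10¹⁴ × (3.029×10⁻⁷ − 4.112×10⁻⁸) = 1.044×10⁸ m²/s².
v = 10220 m/s = 10.22 km/s.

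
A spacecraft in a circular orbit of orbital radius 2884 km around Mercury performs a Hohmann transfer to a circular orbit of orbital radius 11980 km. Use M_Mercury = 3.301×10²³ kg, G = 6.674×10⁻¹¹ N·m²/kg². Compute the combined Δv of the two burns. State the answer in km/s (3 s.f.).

μ = GM = 6.674×10⁻¹¹ × 3.301×10²³ = 2.203×10¹³ m³/s².
r₁ = 2884 km = 2.884×10⁶ m.
r₂ = 11980 km = 1.198×10⁷ m.
Transfer ellipse a_t = (r₁ + r₂)/2 = 7.432×10⁶ m.
At r₁: circular v_c1 = √(μ/r₁) = 2764 m/s; transfer-periherm v_p = √[μ(2/r₁ − 1/a_t)] = 3509 m/s.
Δv₁ = v_p − v_c1 = 745.2 m/s.
At r₂: circular v_c2 = √(μ/r₂) = 1356 m/s; transfer-apoherm v_a = √[μ(2/r₂ − 1/a_t)] = 844.8 m/s.
Δv₂ = v_c2 − v_a = 511.3 m/s.
Total Δv = Δv₁ + Δv₂ = 1257 m/s = 1.257 km/s.

Δv_total ≈ 1.26 km/s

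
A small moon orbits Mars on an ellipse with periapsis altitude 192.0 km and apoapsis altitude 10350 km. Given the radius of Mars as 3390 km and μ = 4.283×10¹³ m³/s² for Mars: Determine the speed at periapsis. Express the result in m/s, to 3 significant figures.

v ≈ 4360 m/s

r_p = 3390 + 192.0 = 3582.0 km = 3.5820×10⁶ m.
r_a = 3390 + 10350 = 13740 km = 1.3740×10⁷ m.
Semi-major axis a = (r_p + r_a)/2 = 8661.0 km = 8.661×10⁶ m.
Vis-viva: v² = μ(2/r − 1/a) = 4.283×10¹³ × (5.583×10⁻⁷ − 1.155×10⁻⁷) = 1.897×10⁷ m²/s².
v = 4355 m/s.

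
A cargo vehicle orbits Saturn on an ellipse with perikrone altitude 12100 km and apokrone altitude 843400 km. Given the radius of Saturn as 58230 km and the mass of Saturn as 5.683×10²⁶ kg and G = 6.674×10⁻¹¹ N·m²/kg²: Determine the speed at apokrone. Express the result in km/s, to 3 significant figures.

v ≈ 2.47 km/s

μ = GM = 6.674×10⁻¹¹ × 5.683×10²⁶ = 3.793×10¹⁶ m³/s².
r_p = 58230 + 12100 = 70330 km = 7.0330×10⁷ m.
r_a = 58230 + 843400 = 901630 km = 9.0163×10⁸ m.
Semi-major axis a = (r_p + r_a)/2 = 4.8598×10⁵ km = 4.860×10⁸ m.
Vis-viva: v² = μ(2/r − 1/a) = 3.793×10¹⁶ × (2.218×10⁻⁹ − 2.058×10⁻⁹) = 6.088×10⁶ m²/s².
v = 2467 m/s = 2.467 km/s.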